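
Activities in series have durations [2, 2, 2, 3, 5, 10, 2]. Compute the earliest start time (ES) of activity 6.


Activity 6 starts after activities 1 through 5 complete.
Predecessor durations: [2, 2, 2, 3, 5]
ES = 2 + 2 + 2 + 3 + 5 = 14

14


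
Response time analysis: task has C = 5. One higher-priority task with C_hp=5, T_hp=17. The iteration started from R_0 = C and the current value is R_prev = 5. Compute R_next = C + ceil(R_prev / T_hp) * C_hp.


R_next = C + ceil(R_prev / T_hp) * C_hp
ceil(5 / 17) = ceil(0.2941) = 1
Interference = 1 * 5 = 5
R_next = 5 + 5 = 10

10


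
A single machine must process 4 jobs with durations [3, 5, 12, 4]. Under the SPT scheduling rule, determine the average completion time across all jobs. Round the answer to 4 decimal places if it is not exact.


Sort jobs by processing time (SPT order): [3, 4, 5, 12]
Compute completion times sequentially:
  Job 1: processing = 3, completes at 3
  Job 2: processing = 4, completes at 7
  Job 3: processing = 5, completes at 12
  Job 4: processing = 12, completes at 24
Sum of completion times = 46
Average completion time = 46/4 = 11.5

11.5


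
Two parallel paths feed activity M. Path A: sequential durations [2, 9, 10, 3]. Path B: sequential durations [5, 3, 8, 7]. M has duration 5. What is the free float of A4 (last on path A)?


ES(A4) = sum of predecessors on chain A = 21
EF(A4) = ES + duration = 21 + 3 = 24
Successor of A4 is M. ES(M) = max(sum(A), sum(B)) = max(24, 23) = 24
Free float = ES(successor) - EF(current) = 24 - 24 = 0

0


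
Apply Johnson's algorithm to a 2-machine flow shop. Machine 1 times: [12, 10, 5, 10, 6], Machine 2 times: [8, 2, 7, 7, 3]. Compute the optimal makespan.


Apply Johnson's rule:
  Group 1 (a <= b): [(3, 5, 7)]
  Group 2 (a > b): [(1, 12, 8), (4, 10, 7), (5, 6, 3), (2, 10, 2)]
Optimal job order: [3, 1, 4, 5, 2]
Schedule:
  Job 3: M1 done at 5, M2 done at 12
  Job 1: M1 done at 17, M2 done at 25
  Job 4: M1 done at 27, M2 done at 34
  Job 5: M1 done at 33, M2 done at 37
  Job 2: M1 done at 43, M2 done at 45
Makespan = 45

45


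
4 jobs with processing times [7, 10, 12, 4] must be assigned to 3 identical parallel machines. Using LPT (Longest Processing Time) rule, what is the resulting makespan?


Sort jobs in decreasing order (LPT): [12, 10, 7, 4]
Assign each job to the least loaded machine:
  Machine 1: jobs [12], load = 12
  Machine 2: jobs [10], load = 10
  Machine 3: jobs [7, 4], load = 11
Makespan = max load = 12

12


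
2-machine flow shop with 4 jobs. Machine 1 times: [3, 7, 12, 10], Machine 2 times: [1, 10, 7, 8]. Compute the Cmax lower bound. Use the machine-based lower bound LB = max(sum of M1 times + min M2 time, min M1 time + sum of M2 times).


LB1 = sum(M1 times) + min(M2 times) = 32 + 1 = 33
LB2 = min(M1 times) + sum(M2 times) = 3 + 26 = 29
Lower bound = max(LB1, LB2) = max(33, 29) = 33

33


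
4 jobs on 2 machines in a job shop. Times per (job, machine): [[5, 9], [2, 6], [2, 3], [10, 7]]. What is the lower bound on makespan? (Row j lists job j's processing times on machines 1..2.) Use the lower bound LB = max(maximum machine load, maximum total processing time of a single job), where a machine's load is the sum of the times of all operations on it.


Machine loads:
  Machine 1: 5 + 2 + 2 + 10 = 19
  Machine 2: 9 + 6 + 3 + 7 = 25
Max machine load = 25
Job totals:
  Job 1: 14
  Job 2: 8
  Job 3: 5
  Job 4: 17
Max job total = 17
Lower bound = max(25, 17) = 25

25


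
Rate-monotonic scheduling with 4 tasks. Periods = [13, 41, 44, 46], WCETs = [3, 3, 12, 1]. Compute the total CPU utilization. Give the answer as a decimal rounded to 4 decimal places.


Compute individual utilizations (exact fractions):
  Task 1: C/T = 3/13 (approx. 0.2308)
  Task 2: C/T = 3/41 (approx. 0.0732)
  Task 3: C/T = 12/44 = 3/11 (approx. 0.2727)
  Task 4: C/T = 1/46 (approx. 0.0217)
Total utilization U = 3/13 + 3/41 + 3/11 + 1/46 = 161389/269698
Rounded to 4 decimal places: U = 0.5984
RM (Liu & Layland) bound for 4 tasks = 0.756828; compare with U = 161389/269698 (approx. 0.598406)
U <= bound, so schedulable by RM sufficient condition.

0.5984


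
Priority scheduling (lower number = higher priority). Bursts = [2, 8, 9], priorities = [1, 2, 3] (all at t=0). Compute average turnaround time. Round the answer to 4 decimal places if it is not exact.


Sort by priority (ascending = highest first):
Order: [(1, 2), (2, 8), (3, 9)]
Completion times:
  Priority 1, burst=2, C=2
  Priority 2, burst=8, C=10
  Priority 3, burst=9, C=19
Average turnaround = 31/3 = 10.3333

10.3333


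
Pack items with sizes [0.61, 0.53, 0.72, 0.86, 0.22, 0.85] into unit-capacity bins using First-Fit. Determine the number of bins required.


Place items sequentially using First-Fit:
  Item 0.61 -> new Bin 1
  Item 0.53 -> new Bin 2
  Item 0.72 -> new Bin 3
  Item 0.86 -> new Bin 4
  Item 0.22 -> Bin 1 (now 0.83)
  Item 0.85 -> new Bin 5
Total bins used = 5

5


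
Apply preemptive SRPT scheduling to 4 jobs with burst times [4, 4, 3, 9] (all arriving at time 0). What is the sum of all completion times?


Since all jobs arrive at t=0, SRPT equals SPT ordering.
SPT order: [3, 4, 4, 9]
Completion times:
  Job 1: p=3, C=3
  Job 2: p=4, C=7
  Job 3: p=4, C=11
  Job 4: p=9, C=20
Total completion time = 3 + 7 + 11 + 20 = 41

41


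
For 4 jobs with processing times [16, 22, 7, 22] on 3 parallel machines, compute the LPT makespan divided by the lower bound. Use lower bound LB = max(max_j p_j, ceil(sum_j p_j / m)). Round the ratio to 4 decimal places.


LPT order: [22, 22, 16, 7]
Machine loads after assignment: [22, 22, 23]
LPT makespan = 23
Lower bound = max(max_job, ceil(total/3)) = max(22, 23) = 23
Ratio = 23 / 23 = 1.0

1.0


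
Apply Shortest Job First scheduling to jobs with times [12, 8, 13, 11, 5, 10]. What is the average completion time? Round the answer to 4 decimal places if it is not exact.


SJF order (ascending): [5, 8, 10, 11, 12, 13]
Completion times:
  Job 1: burst=5, C=5
  Job 2: burst=8, C=13
  Job 3: burst=10, C=23
  Job 4: burst=11, C=34
  Job 5: burst=12, C=46
  Job 6: burst=13, C=59
Average completion = 180/6 = 30.0

30.0


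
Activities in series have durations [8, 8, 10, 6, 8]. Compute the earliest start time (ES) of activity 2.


Activity 2 starts after activities 1 through 1 complete.
Predecessor durations: [8]
ES = 8 = 8

8


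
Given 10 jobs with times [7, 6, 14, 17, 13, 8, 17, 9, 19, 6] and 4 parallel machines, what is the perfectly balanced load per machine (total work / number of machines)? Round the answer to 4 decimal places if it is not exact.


Total processing time = 7 + 6 + 14 + 17 + 13 + 8 + 17 + 9 + 19 + 6 = 116
Number of machines = 4
Ideal balanced load = 116 / 4 = 29.0

29.0


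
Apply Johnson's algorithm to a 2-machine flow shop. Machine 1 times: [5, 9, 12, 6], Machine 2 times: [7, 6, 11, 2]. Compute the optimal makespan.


Apply Johnson's rule:
  Group 1 (a <= b): [(1, 5, 7)]
  Group 2 (a > b): [(3, 12, 11), (2, 9, 6), (4, 6, 2)]
Optimal job order: [1, 3, 2, 4]
Schedule:
  Job 1: M1 done at 5, M2 done at 12
  Job 3: M1 done at 17, M2 done at 28
  Job 2: M1 done at 26, M2 done at 34
  Job 4: M1 done at 32, M2 done at 36
Makespan = 36

36


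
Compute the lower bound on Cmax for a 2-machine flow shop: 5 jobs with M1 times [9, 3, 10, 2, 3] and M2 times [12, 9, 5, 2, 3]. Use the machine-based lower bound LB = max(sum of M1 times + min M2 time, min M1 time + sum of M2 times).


LB1 = sum(M1 times) + min(M2 times) = 27 + 2 = 29
LB2 = min(M1 times) + sum(M2 times) = 2 + 31 = 33
Lower bound = max(LB1, LB2) = max(29, 33) = 33

33


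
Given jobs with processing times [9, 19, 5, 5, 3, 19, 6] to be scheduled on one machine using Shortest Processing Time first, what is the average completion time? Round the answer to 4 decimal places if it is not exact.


Sort jobs by processing time (SPT order): [3, 5, 5, 6, 9, 19, 19]
Compute completion times sequentially:
  Job 1: processing = 3, completes at 3
  Job 2: processing = 5, completes at 8
  Job 3: processing = 5, completes at 13
  Job 4: processing = 6, completes at 19
  Job 5: processing = 9, completes at 28
  Job 6: processing = 19, completes at 47
  Job 7: processing = 19, completes at 66
Sum of completion times = 184
Average completion time = 184/7 = 26.2857

26.2857


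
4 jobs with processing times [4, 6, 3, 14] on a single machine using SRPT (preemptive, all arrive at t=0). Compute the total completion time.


Since all jobs arrive at t=0, SRPT equals SPT ordering.
SPT order: [3, 4, 6, 14]
Completion times:
  Job 1: p=3, C=3
  Job 2: p=4, C=7
  Job 3: p=6, C=13
  Job 4: p=14, C=27
Total completion time = 3 + 7 + 13 + 27 = 50

50


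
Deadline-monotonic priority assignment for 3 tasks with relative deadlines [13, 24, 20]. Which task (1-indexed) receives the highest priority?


Sort tasks by relative deadline (ascending):
  Task 1: deadline = 13
  Task 3: deadline = 20
  Task 2: deadline = 24
Priority order (highest first): [1, 3, 2]
Highest priority task = 1

1


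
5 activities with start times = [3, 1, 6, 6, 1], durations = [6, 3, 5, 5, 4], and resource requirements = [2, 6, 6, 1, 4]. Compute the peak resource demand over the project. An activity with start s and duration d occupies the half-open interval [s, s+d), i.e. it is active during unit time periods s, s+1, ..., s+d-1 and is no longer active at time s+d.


Each activity i is active on [start_i, start_i + duration_i).
Compute total resource usage per time slot:
  t=0: active resources = [], total = 0
  t=1: active resources = [6, 4], total = 10
  t=2: active resources = [6, 4], total = 10
  t=3: active resources = [2, 6, 4], total = 12
  t=4: active resources = [2, 4], total = 6
  t=5: active resources = [2], total = 2
  t=6: active resources = [2, 6, 1], total = 9
  t=7: active resources = [2, 6, 1], total = 9
  t=8: active resources = [2, 6, 1], total = 9
  t=9: active resources = [6, 1], total = 7
  t=10: active resources = [6, 1], total = 7
Peak resource demand = 12

12


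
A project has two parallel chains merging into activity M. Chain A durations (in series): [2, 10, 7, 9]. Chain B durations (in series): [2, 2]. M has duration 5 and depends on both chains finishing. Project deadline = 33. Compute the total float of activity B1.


Forward pass: ES(B1) = sum of predecessors on chain B = 0
EF = ES + duration = 0 + 2 = 2
Backward pass: LF(M) = deadline = 33; LS(M) = 33 - 5 = 28
LF(B1) = LS(M) - sum(successors on chain B) = 28 - 2 = 26
LS = LF - duration = 26 - 2 = 24
Total float = LS - ES = 24 - 0 = 24

24


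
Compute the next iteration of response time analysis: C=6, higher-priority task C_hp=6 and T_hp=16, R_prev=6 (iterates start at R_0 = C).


R_next = C + ceil(R_prev / T_hp) * C_hp
ceil(6 / 16) = ceil(0.375) = 1
Interference = 1 * 6 = 6
R_next = 6 + 6 = 12

12


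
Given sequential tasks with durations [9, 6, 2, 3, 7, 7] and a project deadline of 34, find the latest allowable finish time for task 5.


LF(activity 5) = deadline - sum of successor durations
Successors: activities 6 through 6 with durations [7]
Sum of successor durations = 7
LF = 34 - 7 = 27

27


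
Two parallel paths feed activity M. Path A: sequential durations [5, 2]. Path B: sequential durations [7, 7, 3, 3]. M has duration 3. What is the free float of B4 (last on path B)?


ES(B4) = sum of predecessors on chain B = 17
EF(B4) = ES + duration = 17 + 3 = 20
Successor of B4 is M. ES(M) = max(sum(A), sum(B)) = max(7, 20) = 20
Free float = ES(successor) - EF(current) = 20 - 20 = 0

0


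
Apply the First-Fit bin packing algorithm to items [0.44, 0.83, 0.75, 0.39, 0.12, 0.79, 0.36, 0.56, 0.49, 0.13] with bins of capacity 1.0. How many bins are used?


Place items sequentially using First-Fit:
  Item 0.44 -> new Bin 1
  Item 0.83 -> new Bin 2
  Item 0.75 -> new Bin 3
  Item 0.39 -> Bin 1 (now 0.83)
  Item 0.12 -> Bin 1 (now 0.95)
  Item 0.79 -> new Bin 4
  Item 0.36 -> new Bin 5
  Item 0.56 -> Bin 5 (now 0.92)
  Item 0.49 -> new Bin 6
  Item 0.13 -> Bin 2 (now 0.96)
Total bins used = 6

6


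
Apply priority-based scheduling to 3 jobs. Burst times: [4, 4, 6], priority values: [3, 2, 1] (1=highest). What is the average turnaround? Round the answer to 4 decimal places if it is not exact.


Sort by priority (ascending = highest first):
Order: [(1, 6), (2, 4), (3, 4)]
Completion times:
  Priority 1, burst=6, C=6
  Priority 2, burst=4, C=10
  Priority 3, burst=4, C=14
Average turnaround = 30/3 = 10.0

10.0


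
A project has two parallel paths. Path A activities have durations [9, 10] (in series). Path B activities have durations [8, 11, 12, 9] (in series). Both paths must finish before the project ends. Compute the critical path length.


Path A total = 9 + 10 = 19
Path B total = 8 + 11 + 12 + 9 = 40
Critical path = longest path = max(19, 40) = 40

40


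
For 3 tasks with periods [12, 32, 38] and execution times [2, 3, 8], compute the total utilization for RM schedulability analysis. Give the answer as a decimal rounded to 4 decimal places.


Compute individual utilizations (exact fractions):
  Task 1: C/T = 2/12 = 1/6 (approx. 0.1667)
  Task 2: C/T = 3/32 (approx. 0.0938)
  Task 3: C/T = 8/38 = 4/19 (approx. 0.2105)
Total utilization U = 1/6 + 3/32 + 4/19 = 859/1824
Rounded to 4 decimal places: U = 0.4709
RM (Liu & Layland) bound for 3 tasks = 0.779763; compare with U = 859/1824 (approx. 0.470943)
U <= bound, so schedulable by RM sufficient condition.

0.4709


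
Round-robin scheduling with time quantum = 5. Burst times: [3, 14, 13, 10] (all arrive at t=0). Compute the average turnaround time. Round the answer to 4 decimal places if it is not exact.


Time quantum = 5
Execution trace:
  J1 runs 3 units, time = 3
  J2 runs 5 units, time = 8
  J3 runs 5 units, time = 13
  J4 runs 5 units, time = 18
  J2 runs 5 units, time = 23
  J3 runs 5 units, time = 28
  J4 runs 5 units, time = 33
  J2 runs 4 units, time = 37
  J3 runs 3 units, time = 40
Finish times: [3, 37, 40, 33]
Average turnaround = 113/4 = 28.25

28.25


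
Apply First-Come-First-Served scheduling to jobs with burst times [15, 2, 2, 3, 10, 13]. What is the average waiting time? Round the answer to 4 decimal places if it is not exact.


FCFS order (as given): [15, 2, 2, 3, 10, 13]
Waiting times:
  Job 1: wait = 0
  Job 2: wait = 15
  Job 3: wait = 17
  Job 4: wait = 19
  Job 5: wait = 22
  Job 6: wait = 32
Sum of waiting times = 105
Average waiting time = 105/6 = 17.5

17.5


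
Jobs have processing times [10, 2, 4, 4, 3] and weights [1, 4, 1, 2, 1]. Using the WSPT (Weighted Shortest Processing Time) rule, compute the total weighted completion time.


Compute p/w ratios and sort ascending (WSPT): [(2, 4), (4, 2), (3, 1), (4, 1), (10, 1)]
Compute weighted completion times:
  Job (p=2,w=4): C=2, w*C=4*2=8
  Job (p=4,w=2): C=6, w*C=2*6=12
  Job (p=3,w=1): C=9, w*C=1*9=9
  Job (p=4,w=1): C=13, w*C=1*13=13
  Job (p=10,w=1): C=23, w*C=1*23=23
Total weighted completion time = 65

65


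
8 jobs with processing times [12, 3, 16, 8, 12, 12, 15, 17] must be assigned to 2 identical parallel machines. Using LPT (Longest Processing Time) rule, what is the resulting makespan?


Sort jobs in decreasing order (LPT): [17, 16, 15, 12, 12, 12, 8, 3]
Assign each job to the least loaded machine:
  Machine 1: jobs [17, 12, 12, 8], load = 49
  Machine 2: jobs [16, 15, 12, 3], load = 46
Makespan = max load = 49

49


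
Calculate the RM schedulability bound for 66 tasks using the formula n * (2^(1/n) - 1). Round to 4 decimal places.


Compute 2^(1/66) = 1.0105575720
Subtract 1: 1.0105575720 - 1 = 0.0105575720
Multiply by n: 66 * 0.0105575720 = 0.6967997520
Round to 4 dp: 0.6968

0.6968


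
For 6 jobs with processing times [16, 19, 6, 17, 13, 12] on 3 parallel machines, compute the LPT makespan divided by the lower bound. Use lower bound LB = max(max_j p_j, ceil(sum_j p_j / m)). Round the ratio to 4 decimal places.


LPT order: [19, 17, 16, 13, 12, 6]
Machine loads after assignment: [25, 29, 29]
LPT makespan = 29
Lower bound = max(max_job, ceil(total/3)) = max(19, 28) = 28
Ratio = 29 / 28 = 1.0357

1.0357


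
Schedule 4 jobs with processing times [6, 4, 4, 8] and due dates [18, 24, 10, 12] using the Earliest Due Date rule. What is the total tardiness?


Sort by due date (EDD order): [(4, 10), (8, 12), (6, 18), (4, 24)]
Compute completion times and tardiness:
  Job 1: p=4, d=10, C=4, tardiness=max(0,4-10)=0
  Job 2: p=8, d=12, C=12, tardiness=max(0,12-12)=0
  Job 3: p=6, d=18, C=18, tardiness=max(0,18-18)=0
  Job 4: p=4, d=24, C=22, tardiness=max(0,22-24)=0
Total tardiness = 0

0


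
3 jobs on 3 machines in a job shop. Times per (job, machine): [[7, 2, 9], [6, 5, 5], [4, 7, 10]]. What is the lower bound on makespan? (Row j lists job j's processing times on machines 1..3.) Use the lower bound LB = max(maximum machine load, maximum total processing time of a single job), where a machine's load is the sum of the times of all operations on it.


Machine loads:
  Machine 1: 7 + 6 + 4 = 17
  Machine 2: 2 + 5 + 7 = 14
  Machine 3: 9 + 5 + 10 = 24
Max machine load = 24
Job totals:
  Job 1: 18
  Job 2: 16
  Job 3: 21
Max job total = 21
Lower bound = max(24, 21) = 24

24


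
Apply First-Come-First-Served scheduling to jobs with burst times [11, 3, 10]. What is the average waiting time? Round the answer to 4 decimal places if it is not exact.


FCFS order (as given): [11, 3, 10]
Waiting times:
  Job 1: wait = 0
  Job 2: wait = 11
  Job 3: wait = 14
Sum of waiting times = 25
Average waiting time = 25/3 = 8.3333

8.3333


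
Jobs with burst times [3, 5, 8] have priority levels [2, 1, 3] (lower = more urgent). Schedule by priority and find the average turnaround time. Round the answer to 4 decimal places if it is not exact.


Sort by priority (ascending = highest first):
Order: [(1, 5), (2, 3), (3, 8)]
Completion times:
  Priority 1, burst=5, C=5
  Priority 2, burst=3, C=8
  Priority 3, burst=8, C=16
Average turnaround = 29/3 = 9.6667

9.6667


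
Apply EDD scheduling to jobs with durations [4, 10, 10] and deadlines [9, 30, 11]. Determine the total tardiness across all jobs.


Sort by due date (EDD order): [(4, 9), (10, 11), (10, 30)]
Compute completion times and tardiness:
  Job 1: p=4, d=9, C=4, tardiness=max(0,4-9)=0
  Job 2: p=10, d=11, C=14, tardiness=max(0,14-11)=3
  Job 3: p=10, d=30, C=24, tardiness=max(0,24-30)=0
Total tardiness = 3

3


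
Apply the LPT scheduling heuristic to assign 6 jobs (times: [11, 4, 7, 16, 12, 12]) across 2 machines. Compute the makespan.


Sort jobs in decreasing order (LPT): [16, 12, 12, 11, 7, 4]
Assign each job to the least loaded machine:
  Machine 1: jobs [16, 11, 4], load = 31
  Machine 2: jobs [12, 12, 7], load = 31
Makespan = max load = 31

31


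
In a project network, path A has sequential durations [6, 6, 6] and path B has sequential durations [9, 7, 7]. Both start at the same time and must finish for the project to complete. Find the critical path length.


Path A total = 6 + 6 + 6 = 18
Path B total = 9 + 7 + 7 = 23
Critical path = longest path = max(18, 23) = 23

23


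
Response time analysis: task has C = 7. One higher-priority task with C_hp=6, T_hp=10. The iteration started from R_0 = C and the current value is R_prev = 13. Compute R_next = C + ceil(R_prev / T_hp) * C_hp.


R_next = C + ceil(R_prev / T_hp) * C_hp
ceil(13 / 10) = ceil(1.3) = 2
Interference = 2 * 6 = 12
R_next = 7 + 12 = 19

19


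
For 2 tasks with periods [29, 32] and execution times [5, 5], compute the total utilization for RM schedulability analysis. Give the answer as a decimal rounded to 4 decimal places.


Compute individual utilizations (exact fractions):
  Task 1: C/T = 5/29 (approx. 0.1724)
  Task 2: C/T = 5/32 (approx. 0.1563)
Total utilization U = 5/29 + 5/32 = 305/928
Rounded to 4 decimal places: U = 0.3287
RM (Liu & Layland) bound for 2 tasks = 0.828427; compare with U = 305/928 (approx. 0.328664)
U <= bound, so schedulable by RM sufficient condition.

0.3287


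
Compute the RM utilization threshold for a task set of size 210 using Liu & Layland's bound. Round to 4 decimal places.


Compute 2^(1/210) = 1.0033061542
Subtract 1: 1.0033061542 - 1 = 0.0033061542
Multiply by n: 210 * 0.0033061542 = 0.6942923820
Round to 4 dp: 0.6943

0.6943


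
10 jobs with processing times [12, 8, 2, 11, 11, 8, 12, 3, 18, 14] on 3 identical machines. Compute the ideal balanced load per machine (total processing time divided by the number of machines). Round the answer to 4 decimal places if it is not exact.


Total processing time = 12 + 8 + 2 + 11 + 11 + 8 + 12 + 3 + 18 + 14 = 99
Number of machines = 3
Ideal balanced load = 99 / 3 = 33.0

33.0


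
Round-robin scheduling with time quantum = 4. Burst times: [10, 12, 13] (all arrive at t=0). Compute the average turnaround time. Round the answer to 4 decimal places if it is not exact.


Time quantum = 4
Execution trace:
  J1 runs 4 units, time = 4
  J2 runs 4 units, time = 8
  J3 runs 4 units, time = 12
  J1 runs 4 units, time = 16
  J2 runs 4 units, time = 20
  J3 runs 4 units, time = 24
  J1 runs 2 units, time = 26
  J2 runs 4 units, time = 30
  J3 runs 4 units, time = 34
  J3 runs 1 units, time = 35
Finish times: [26, 30, 35]
Average turnaround = 91/3 = 30.3333

30.3333


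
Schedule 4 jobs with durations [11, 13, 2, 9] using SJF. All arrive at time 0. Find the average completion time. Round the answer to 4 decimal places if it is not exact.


SJF order (ascending): [2, 9, 11, 13]
Completion times:
  Job 1: burst=2, C=2
  Job 2: burst=9, C=11
  Job 3: burst=11, C=22
  Job 4: burst=13, C=35
Average completion = 70/4 = 17.5

17.5


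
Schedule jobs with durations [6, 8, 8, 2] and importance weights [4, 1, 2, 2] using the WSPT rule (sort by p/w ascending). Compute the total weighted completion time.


Compute p/w ratios and sort ascending (WSPT): [(2, 2), (6, 4), (8, 2), (8, 1)]
Compute weighted completion times:
  Job (p=2,w=2): C=2, w*C=2*2=4
  Job (p=6,w=4): C=8, w*C=4*8=32
  Job (p=8,w=2): C=16, w*C=2*16=32
  Job (p=8,w=1): C=24, w*C=1*24=24
Total weighted completion time = 92

92


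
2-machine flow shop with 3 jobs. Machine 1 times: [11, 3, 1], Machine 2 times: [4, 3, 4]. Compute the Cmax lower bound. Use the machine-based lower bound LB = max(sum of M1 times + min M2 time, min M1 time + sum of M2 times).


LB1 = sum(M1 times) + min(M2 times) = 15 + 3 = 18
LB2 = min(M1 times) + sum(M2 times) = 1 + 11 = 12
Lower bound = max(LB1, LB2) = max(18, 12) = 18

18


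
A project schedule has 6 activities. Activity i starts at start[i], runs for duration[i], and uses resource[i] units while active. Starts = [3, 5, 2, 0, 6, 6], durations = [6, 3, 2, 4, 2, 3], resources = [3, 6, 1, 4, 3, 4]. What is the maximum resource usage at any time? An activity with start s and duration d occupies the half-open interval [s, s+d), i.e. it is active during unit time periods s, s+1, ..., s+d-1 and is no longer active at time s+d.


Each activity i is active on [start_i, start_i + duration_i).
Compute total resource usage per time slot:
  t=0: active resources = [4], total = 4
  t=1: active resources = [4], total = 4
  t=2: active resources = [1, 4], total = 5
  t=3: active resources = [3, 1, 4], total = 8
  t=4: active resources = [3], total = 3
  t=5: active resources = [3, 6], total = 9
  t=6: active resources = [3, 6, 3, 4], total = 16
  t=7: active resources = [3, 6, 3, 4], total = 16
  t=8: active resources = [3, 4], total = 7
Peak resource demand = 16

16


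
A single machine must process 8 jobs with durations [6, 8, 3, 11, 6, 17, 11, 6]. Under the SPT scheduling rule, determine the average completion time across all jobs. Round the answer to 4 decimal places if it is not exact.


Sort jobs by processing time (SPT order): [3, 6, 6, 6, 8, 11, 11, 17]
Compute completion times sequentially:
  Job 1: processing = 3, completes at 3
  Job 2: processing = 6, completes at 9
  Job 3: processing = 6, completes at 15
  Job 4: processing = 6, completes at 21
  Job 5: processing = 8, completes at 29
  Job 6: processing = 11, completes at 40
  Job 7: processing = 11, completes at 51
  Job 8: processing = 17, completes at 68
Sum of completion times = 236
Average completion time = 236/8 = 29.5

29.5


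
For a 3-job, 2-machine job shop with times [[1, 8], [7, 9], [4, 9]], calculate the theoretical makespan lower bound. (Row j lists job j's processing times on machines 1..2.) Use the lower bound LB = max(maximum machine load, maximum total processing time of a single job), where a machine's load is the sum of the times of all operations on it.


Machine loads:
  Machine 1: 1 + 7 + 4 = 12
  Machine 2: 8 + 9 + 9 = 26
Max machine load = 26
Job totals:
  Job 1: 9
  Job 2: 16
  Job 3: 13
Max job total = 16
Lower bound = max(26, 16) = 26

26


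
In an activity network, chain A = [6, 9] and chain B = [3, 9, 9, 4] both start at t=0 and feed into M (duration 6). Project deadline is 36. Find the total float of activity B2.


Forward pass: ES(B2) = sum of predecessors on chain B = 3
EF = ES + duration = 3 + 9 = 12
Backward pass: LF(M) = deadline = 36; LS(M) = 36 - 6 = 30
LF(B2) = LS(M) - sum(successors on chain B) = 30 - 13 = 17
LS = LF - duration = 17 - 9 = 8
Total float = LS - ES = 8 - 3 = 5

5


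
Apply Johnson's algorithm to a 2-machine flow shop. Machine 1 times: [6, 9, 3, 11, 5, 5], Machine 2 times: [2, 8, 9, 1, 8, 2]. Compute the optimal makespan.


Apply Johnson's rule:
  Group 1 (a <= b): [(3, 3, 9), (5, 5, 8)]
  Group 2 (a > b): [(2, 9, 8), (1, 6, 2), (6, 5, 2), (4, 11, 1)]
Optimal job order: [3, 5, 2, 1, 6, 4]
Schedule:
  Job 3: M1 done at 3, M2 done at 12
  Job 5: M1 done at 8, M2 done at 20
  Job 2: M1 done at 17, M2 done at 28
  Job 1: M1 done at 23, M2 done at 30
  Job 6: M1 done at 28, M2 done at 32
  Job 4: M1 done at 39, M2 done at 40
Makespan = 40

40


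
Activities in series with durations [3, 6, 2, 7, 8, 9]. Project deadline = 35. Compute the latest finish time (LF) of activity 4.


LF(activity 4) = deadline - sum of successor durations
Successors: activities 5 through 6 with durations [8, 9]
Sum of successor durations = 17
LF = 35 - 17 = 18

18


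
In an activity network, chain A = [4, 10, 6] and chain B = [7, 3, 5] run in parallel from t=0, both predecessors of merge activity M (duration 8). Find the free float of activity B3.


ES(B3) = sum of predecessors on chain B = 10
EF(B3) = ES + duration = 10 + 5 = 15
Successor of B3 is M. ES(M) = max(sum(A), sum(B)) = max(20, 15) = 20
Free float = ES(successor) - EF(current) = 20 - 15 = 5

5


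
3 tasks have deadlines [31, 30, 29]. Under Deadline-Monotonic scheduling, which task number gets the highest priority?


Sort tasks by relative deadline (ascending):
  Task 3: deadline = 29
  Task 2: deadline = 30
  Task 1: deadline = 31
Priority order (highest first): [3, 2, 1]
Highest priority task = 3

3


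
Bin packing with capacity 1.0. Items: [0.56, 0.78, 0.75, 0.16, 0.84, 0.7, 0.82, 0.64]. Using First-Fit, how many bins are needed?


Place items sequentially using First-Fit:
  Item 0.56 -> new Bin 1
  Item 0.78 -> new Bin 2
  Item 0.75 -> new Bin 3
  Item 0.16 -> Bin 1 (now 0.72)
  Item 0.84 -> new Bin 4
  Item 0.7 -> new Bin 5
  Item 0.82 -> new Bin 6
  Item 0.64 -> new Bin 7
Total bins used = 7

7


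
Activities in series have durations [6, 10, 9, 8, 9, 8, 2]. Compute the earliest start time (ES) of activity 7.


Activity 7 starts after activities 1 through 6 complete.
Predecessor durations: [6, 10, 9, 8, 9, 8]
ES = 6 + 10 + 9 + 8 + 9 + 8 = 50

50


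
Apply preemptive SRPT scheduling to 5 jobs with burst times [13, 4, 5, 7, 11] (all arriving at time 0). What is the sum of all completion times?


Since all jobs arrive at t=0, SRPT equals SPT ordering.
SPT order: [4, 5, 7, 11, 13]
Completion times:
  Job 1: p=4, C=4
  Job 2: p=5, C=9
  Job 3: p=7, C=16
  Job 4: p=11, C=27
  Job 5: p=13, C=40
Total completion time = 4 + 9 + 16 + 27 + 40 = 96

96


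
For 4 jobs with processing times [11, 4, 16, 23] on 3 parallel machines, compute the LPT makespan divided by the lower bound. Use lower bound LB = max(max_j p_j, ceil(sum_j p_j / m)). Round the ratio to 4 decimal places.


LPT order: [23, 16, 11, 4]
Machine loads after assignment: [23, 16, 15]
LPT makespan = 23
Lower bound = max(max_job, ceil(total/3)) = max(23, 18) = 23
Ratio = 23 / 23 = 1.0

1.0


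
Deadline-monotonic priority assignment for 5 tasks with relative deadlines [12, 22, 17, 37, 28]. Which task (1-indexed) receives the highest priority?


Sort tasks by relative deadline (ascending):
  Task 1: deadline = 12
  Task 3: deadline = 17
  Task 2: deadline = 22
  Task 5: deadline = 28
  Task 4: deadline = 37
Priority order (highest first): [1, 3, 2, 5, 4]
Highest priority task = 1

1


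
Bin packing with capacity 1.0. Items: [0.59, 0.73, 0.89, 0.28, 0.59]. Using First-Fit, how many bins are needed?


Place items sequentially using First-Fit:
  Item 0.59 -> new Bin 1
  Item 0.73 -> new Bin 2
  Item 0.89 -> new Bin 3
  Item 0.28 -> Bin 1 (now 0.87)
  Item 0.59 -> new Bin 4
Total bins used = 4

4


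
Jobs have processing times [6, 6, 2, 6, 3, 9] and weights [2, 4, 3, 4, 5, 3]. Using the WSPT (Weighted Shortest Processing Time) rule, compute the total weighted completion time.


Compute p/w ratios and sort ascending (WSPT): [(3, 5), (2, 3), (6, 4), (6, 4), (6, 2), (9, 3)]
Compute weighted completion times:
  Job (p=3,w=5): C=3, w*C=5*3=15
  Job (p=2,w=3): C=5, w*C=3*5=15
  Job (p=6,w=4): C=11, w*C=4*11=44
  Job (p=6,w=4): C=17, w*C=4*17=68
  Job (p=6,w=2): C=23, w*C=2*23=46
  Job (p=9,w=3): C=32, w*C=3*32=96
Total weighted completion time = 284

284


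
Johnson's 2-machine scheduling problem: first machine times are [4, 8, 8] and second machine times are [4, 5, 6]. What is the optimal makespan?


Apply Johnson's rule:
  Group 1 (a <= b): [(1, 4, 4)]
  Group 2 (a > b): [(3, 8, 6), (2, 8, 5)]
Optimal job order: [1, 3, 2]
Schedule:
  Job 1: M1 done at 4, M2 done at 8
  Job 3: M1 done at 12, M2 done at 18
  Job 2: M1 done at 20, M2 done at 25
Makespan = 25

25


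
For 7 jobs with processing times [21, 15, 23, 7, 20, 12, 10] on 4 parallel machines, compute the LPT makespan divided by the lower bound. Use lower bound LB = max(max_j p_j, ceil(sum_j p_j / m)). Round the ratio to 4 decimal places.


LPT order: [23, 21, 20, 15, 12, 10, 7]
Machine loads after assignment: [23, 28, 30, 27]
LPT makespan = 30
Lower bound = max(max_job, ceil(total/4)) = max(23, 27) = 27
Ratio = 30 / 27 = 1.1111

1.1111


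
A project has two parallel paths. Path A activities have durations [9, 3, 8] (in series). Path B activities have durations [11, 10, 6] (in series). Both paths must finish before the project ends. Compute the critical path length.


Path A total = 9 + 3 + 8 = 20
Path B total = 11 + 10 + 6 = 27
Critical path = longest path = max(20, 27) = 27

27


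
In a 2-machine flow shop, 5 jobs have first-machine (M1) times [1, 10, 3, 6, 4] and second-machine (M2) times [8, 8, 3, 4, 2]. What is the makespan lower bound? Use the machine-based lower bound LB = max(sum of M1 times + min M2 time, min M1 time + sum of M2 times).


LB1 = sum(M1 times) + min(M2 times) = 24 + 2 = 26
LB2 = min(M1 times) + sum(M2 times) = 1 + 25 = 26
Lower bound = max(LB1, LB2) = max(26, 26) = 26

26


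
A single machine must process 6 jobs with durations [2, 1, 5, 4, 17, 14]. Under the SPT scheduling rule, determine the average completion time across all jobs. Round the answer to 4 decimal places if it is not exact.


Sort jobs by processing time (SPT order): [1, 2, 4, 5, 14, 17]
Compute completion times sequentially:
  Job 1: processing = 1, completes at 1
  Job 2: processing = 2, completes at 3
  Job 3: processing = 4, completes at 7
  Job 4: processing = 5, completes at 12
  Job 5: processing = 14, completes at 26
  Job 6: processing = 17, completes at 43
Sum of completion times = 92
Average completion time = 92/6 = 15.3333

15.3333


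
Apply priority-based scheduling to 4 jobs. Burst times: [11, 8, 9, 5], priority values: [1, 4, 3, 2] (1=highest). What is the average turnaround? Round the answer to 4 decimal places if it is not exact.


Sort by priority (ascending = highest first):
Order: [(1, 11), (2, 5), (3, 9), (4, 8)]
Completion times:
  Priority 1, burst=11, C=11
  Priority 2, burst=5, C=16
  Priority 3, burst=9, C=25
  Priority 4, burst=8, C=33
Average turnaround = 85/4 = 21.25

21.25


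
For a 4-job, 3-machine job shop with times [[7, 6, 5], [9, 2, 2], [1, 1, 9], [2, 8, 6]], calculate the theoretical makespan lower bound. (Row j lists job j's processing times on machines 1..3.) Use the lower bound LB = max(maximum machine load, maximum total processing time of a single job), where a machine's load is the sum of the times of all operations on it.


Machine loads:
  Machine 1: 7 + 9 + 1 + 2 = 19
  Machine 2: 6 + 2 + 1 + 8 = 17
  Machine 3: 5 + 2 + 9 + 6 = 22
Max machine load = 22
Job totals:
  Job 1: 18
  Job 2: 13
  Job 3: 11
  Job 4: 16
Max job total = 18
Lower bound = max(22, 18) = 22

22


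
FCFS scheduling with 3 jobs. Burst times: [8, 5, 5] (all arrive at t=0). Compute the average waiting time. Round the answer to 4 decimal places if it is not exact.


FCFS order (as given): [8, 5, 5]
Waiting times:
  Job 1: wait = 0
  Job 2: wait = 8
  Job 3: wait = 13
Sum of waiting times = 21
Average waiting time = 21/3 = 7.0

7.0


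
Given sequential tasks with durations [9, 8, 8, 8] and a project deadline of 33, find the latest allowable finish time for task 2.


LF(activity 2) = deadline - sum of successor durations
Successors: activities 3 through 4 with durations [8, 8]
Sum of successor durations = 16
LF = 33 - 16 = 17

17


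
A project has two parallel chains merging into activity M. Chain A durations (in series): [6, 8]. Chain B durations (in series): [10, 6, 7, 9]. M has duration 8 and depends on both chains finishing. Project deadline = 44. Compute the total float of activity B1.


Forward pass: ES(B1) = sum of predecessors on chain B = 0
EF = ES + duration = 0 + 10 = 10
Backward pass: LF(M) = deadline = 44; LS(M) = 44 - 8 = 36
LF(B1) = LS(M) - sum(successors on chain B) = 36 - 22 = 14
LS = LF - duration = 14 - 10 = 4
Total float = LS - ES = 4 - 0 = 4

4


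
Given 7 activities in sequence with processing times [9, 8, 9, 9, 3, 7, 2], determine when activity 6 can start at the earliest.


Activity 6 starts after activities 1 through 5 complete.
Predecessor durations: [9, 8, 9, 9, 3]
ES = 9 + 8 + 9 + 9 + 3 = 38

38


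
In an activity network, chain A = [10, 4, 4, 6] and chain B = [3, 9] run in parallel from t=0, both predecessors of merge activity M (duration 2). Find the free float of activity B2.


ES(B2) = sum of predecessors on chain B = 3
EF(B2) = ES + duration = 3 + 9 = 12
Successor of B2 is M. ES(M) = max(sum(A), sum(B)) = max(24, 12) = 24
Free float = ES(successor) - EF(current) = 24 - 12 = 12

12


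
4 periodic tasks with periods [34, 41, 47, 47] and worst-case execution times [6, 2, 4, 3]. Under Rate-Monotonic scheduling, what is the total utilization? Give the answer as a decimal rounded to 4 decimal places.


Compute individual utilizations (exact fractions):
  Task 1: C/T = 6/34 = 3/17 (approx. 0.1765)
  Task 2: C/T = 2/41 (approx. 0.0488)
  Task 3: C/T = 4/47 (approx. 0.0851)
  Task 4: C/T = 3/47 (approx. 0.0638)
Total utilization U = 3/17 + 2/41 + 4/47 + 3/47 = 12258/32759
Rounded to 4 decimal places: U = 0.3742
RM (Liu & Layland) bound for 4 tasks = 0.756828; compare with U = 12258/32759 (approx. 0.374187)
U <= bound, so schedulable by RM sufficient condition.

0.3742


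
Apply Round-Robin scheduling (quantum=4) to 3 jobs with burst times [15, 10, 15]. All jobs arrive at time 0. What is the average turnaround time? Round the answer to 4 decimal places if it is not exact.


Time quantum = 4
Execution trace:
  J1 runs 4 units, time = 4
  J2 runs 4 units, time = 8
  J3 runs 4 units, time = 12
  J1 runs 4 units, time = 16
  J2 runs 4 units, time = 20
  J3 runs 4 units, time = 24
  J1 runs 4 units, time = 28
  J2 runs 2 units, time = 30
  J3 runs 4 units, time = 34
  J1 runs 3 units, time = 37
  J3 runs 3 units, time = 40
Finish times: [37, 30, 40]
Average turnaround = 107/3 = 35.6667

35.6667


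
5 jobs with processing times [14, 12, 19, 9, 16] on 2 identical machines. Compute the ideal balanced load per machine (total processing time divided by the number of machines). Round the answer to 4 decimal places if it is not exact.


Total processing time = 14 + 12 + 19 + 9 + 16 = 70
Number of machines = 2
Ideal balanced load = 70 / 2 = 35.0

35.0


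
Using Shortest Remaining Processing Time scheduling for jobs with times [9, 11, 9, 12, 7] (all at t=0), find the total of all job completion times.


Since all jobs arrive at t=0, SRPT equals SPT ordering.
SPT order: [7, 9, 9, 11, 12]
Completion times:
  Job 1: p=7, C=7
  Job 2: p=9, C=16
  Job 3: p=9, C=25
  Job 4: p=11, C=36
  Job 5: p=12, C=48
Total completion time = 7 + 16 + 25 + 36 + 48 = 132

132


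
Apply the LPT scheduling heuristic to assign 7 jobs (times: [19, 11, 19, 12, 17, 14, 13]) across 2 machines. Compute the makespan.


Sort jobs in decreasing order (LPT): [19, 19, 17, 14, 13, 12, 11]
Assign each job to the least loaded machine:
  Machine 1: jobs [19, 17, 12], load = 48
  Machine 2: jobs [19, 14, 13, 11], load = 57
Makespan = max load = 57

57


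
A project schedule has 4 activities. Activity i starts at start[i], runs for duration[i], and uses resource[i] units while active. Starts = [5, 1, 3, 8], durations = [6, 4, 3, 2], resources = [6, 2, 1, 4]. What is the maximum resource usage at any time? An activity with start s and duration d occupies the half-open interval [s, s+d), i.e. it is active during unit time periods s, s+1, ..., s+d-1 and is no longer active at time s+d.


Each activity i is active on [start_i, start_i + duration_i).
Compute total resource usage per time slot:
  t=0: active resources = [], total = 0
  t=1: active resources = [2], total = 2
  t=2: active resources = [2], total = 2
  t=3: active resources = [2, 1], total = 3
  t=4: active resources = [2, 1], total = 3
  t=5: active resources = [6, 1], total = 7
  t=6: active resources = [6], total = 6
  t=7: active resources = [6], total = 6
  t=8: active resources = [6, 4], total = 10
  t=9: active resources = [6, 4], total = 10
  t=10: active resources = [6], total = 6
Peak resource demand = 10

10


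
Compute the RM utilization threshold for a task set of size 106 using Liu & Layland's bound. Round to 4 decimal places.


Compute 2^(1/106) = 1.0065605511
Subtract 1: 1.0065605511 - 1 = 0.0065605511
Multiply by n: 106 * 0.0065605511 = 0.6954184166
Round to 4 dp: 0.6954

0.6954


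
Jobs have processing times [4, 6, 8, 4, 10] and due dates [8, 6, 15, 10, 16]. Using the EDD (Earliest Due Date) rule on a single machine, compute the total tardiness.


Sort by due date (EDD order): [(6, 6), (4, 8), (4, 10), (8, 15), (10, 16)]
Compute completion times and tardiness:
  Job 1: p=6, d=6, C=6, tardiness=max(0,6-6)=0
  Job 2: p=4, d=8, C=10, tardiness=max(0,10-8)=2
  Job 3: p=4, d=10, C=14, tardiness=max(0,14-10)=4
  Job 4: p=8, d=15, C=22, tardiness=max(0,22-15)=7
  Job 5: p=10, d=16, C=32, tardiness=max(0,32-16)=16
Total tardiness = 29

29


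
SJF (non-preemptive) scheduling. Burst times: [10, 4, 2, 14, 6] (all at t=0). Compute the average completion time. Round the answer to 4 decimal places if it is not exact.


SJF order (ascending): [2, 4, 6, 10, 14]
Completion times:
  Job 1: burst=2, C=2
  Job 2: burst=4, C=6
  Job 3: burst=6, C=12
  Job 4: burst=10, C=22
  Job 5: burst=14, C=36
Average completion = 78/5 = 15.6

15.6


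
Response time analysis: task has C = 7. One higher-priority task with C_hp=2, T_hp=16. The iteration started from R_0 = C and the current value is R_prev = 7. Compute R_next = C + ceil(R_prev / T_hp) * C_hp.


R_next = C + ceil(R_prev / T_hp) * C_hp
ceil(7 / 16) = ceil(0.4375) = 1
Interference = 1 * 2 = 2
R_next = 7 + 2 = 9

9


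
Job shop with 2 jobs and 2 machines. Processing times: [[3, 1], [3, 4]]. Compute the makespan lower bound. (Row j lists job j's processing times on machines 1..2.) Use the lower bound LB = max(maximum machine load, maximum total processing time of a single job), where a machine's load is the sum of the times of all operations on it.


Machine loads:
  Machine 1: 3 + 3 = 6
  Machine 2: 1 + 4 = 5
Max machine load = 6
Job totals:
  Job 1: 4
  Job 2: 7
Max job total = 7
Lower bound = max(6, 7) = 7

7
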